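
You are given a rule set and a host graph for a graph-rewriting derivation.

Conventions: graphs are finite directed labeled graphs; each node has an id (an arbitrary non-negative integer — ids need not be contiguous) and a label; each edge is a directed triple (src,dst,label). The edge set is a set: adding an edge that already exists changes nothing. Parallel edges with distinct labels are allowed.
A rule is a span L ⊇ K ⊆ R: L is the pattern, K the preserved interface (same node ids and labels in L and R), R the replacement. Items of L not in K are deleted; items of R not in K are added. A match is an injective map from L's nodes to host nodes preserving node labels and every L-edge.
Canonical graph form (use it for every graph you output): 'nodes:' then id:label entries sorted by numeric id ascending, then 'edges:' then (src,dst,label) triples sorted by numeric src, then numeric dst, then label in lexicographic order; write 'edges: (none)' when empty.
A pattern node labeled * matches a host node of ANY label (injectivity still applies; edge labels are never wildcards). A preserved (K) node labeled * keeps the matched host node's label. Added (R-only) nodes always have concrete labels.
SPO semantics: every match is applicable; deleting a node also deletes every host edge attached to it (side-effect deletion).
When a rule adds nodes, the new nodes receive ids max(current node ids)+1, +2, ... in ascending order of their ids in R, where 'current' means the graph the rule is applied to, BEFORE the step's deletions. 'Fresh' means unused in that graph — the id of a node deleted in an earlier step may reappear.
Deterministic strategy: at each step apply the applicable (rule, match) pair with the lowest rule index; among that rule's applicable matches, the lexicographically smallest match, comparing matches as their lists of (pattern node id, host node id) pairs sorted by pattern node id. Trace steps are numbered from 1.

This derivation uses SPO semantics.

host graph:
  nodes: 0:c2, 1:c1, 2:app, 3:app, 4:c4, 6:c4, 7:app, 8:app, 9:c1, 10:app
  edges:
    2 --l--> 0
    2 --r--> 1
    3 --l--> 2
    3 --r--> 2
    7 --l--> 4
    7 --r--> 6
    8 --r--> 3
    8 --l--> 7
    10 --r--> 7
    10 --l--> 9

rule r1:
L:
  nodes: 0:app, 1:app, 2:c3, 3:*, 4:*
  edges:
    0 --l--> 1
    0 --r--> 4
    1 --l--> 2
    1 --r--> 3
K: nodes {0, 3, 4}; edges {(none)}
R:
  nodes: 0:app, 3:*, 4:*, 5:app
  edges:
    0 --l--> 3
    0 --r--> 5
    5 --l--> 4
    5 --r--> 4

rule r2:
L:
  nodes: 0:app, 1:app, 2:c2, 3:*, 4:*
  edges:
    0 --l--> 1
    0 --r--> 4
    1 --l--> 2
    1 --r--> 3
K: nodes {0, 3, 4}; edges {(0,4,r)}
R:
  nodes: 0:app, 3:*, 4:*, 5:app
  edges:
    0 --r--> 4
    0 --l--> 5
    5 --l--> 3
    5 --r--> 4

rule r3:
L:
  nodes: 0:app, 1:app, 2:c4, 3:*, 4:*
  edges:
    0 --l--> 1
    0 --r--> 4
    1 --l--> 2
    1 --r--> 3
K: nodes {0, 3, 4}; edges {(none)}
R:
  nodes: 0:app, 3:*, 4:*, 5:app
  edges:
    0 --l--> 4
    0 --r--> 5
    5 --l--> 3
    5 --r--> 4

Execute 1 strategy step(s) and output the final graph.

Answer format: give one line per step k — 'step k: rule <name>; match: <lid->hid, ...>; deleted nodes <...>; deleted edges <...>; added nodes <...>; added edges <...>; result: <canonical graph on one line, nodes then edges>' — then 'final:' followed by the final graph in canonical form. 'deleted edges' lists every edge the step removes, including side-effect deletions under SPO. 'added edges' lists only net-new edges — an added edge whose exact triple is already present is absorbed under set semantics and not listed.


step 1: rule r3; match: 0->8, 1->7, 2->4, 3->6, 4->3; deleted nodes 4, 7; deleted edges (7,4,l); (7,6,r); (8,3,r); (8,7,l); (10,7,r); added nodes 11; added edges (8,3,l); (8,11,r); (11,3,r); (11,6,l); result: nodes: 0:c2, 1:c1, 2:app, 3:app, 6:c4, 8:app, 9:c1, 10:app, 11:app edges: (2,0,l); (2,1,r); (3,2,l); (3,2,r); (8,3,l); (8,11,r); (10,9,l); (11,3,r); (11,6,l)
final:
nodes: 0:c2, 1:c1, 2:app, 3:app, 6:c4, 8:app, 9:c1, 10:app, 11:app
edges: (2,0,l); (2,1,r); (3,2,l); (3,2,r); (8,3,l); (8,11,r); (10,9,l); (11,3,r); (11,6,l)


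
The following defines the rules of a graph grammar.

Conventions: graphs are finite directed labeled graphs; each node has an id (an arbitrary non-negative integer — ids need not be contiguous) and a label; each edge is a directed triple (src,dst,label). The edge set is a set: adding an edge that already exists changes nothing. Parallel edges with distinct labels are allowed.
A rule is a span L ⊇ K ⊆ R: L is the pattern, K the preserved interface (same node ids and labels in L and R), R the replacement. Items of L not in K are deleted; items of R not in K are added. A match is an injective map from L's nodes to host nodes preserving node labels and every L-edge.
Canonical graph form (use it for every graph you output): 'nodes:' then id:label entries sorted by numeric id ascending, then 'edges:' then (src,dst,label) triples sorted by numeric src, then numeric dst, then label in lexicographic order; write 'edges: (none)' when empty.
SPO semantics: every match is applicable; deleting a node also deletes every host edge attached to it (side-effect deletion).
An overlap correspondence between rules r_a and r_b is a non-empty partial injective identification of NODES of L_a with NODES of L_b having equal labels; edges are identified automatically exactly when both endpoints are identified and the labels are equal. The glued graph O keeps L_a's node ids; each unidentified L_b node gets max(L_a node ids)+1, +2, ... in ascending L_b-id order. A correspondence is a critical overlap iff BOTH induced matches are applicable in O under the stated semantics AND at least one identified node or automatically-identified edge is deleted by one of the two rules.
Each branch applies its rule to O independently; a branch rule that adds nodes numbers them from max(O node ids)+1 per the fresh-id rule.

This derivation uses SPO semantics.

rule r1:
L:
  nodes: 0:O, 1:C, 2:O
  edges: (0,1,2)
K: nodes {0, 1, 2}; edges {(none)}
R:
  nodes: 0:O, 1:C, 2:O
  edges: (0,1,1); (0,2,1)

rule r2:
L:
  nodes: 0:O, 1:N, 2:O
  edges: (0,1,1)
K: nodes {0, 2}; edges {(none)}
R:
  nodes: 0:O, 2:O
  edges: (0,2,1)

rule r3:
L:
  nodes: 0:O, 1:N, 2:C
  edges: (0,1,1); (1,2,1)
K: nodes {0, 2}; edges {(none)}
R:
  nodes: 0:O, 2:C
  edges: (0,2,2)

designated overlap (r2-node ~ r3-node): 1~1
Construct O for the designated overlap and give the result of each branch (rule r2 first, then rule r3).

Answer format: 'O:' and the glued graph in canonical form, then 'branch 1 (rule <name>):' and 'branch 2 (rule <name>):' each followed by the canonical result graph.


O:
nodes: 0:O, 1:N, 2:O, 3:O, 4:C
edges: (0,1,1); (1,4,1); (3,1,1)
branch 1 (rule r2):
nodes: 0:O, 2:O, 3:O, 4:C
edges: (0,2,1)
branch 2 (rule r3):
nodes: 0:O, 2:O, 3:O, 4:C
edges: (3,4,2)


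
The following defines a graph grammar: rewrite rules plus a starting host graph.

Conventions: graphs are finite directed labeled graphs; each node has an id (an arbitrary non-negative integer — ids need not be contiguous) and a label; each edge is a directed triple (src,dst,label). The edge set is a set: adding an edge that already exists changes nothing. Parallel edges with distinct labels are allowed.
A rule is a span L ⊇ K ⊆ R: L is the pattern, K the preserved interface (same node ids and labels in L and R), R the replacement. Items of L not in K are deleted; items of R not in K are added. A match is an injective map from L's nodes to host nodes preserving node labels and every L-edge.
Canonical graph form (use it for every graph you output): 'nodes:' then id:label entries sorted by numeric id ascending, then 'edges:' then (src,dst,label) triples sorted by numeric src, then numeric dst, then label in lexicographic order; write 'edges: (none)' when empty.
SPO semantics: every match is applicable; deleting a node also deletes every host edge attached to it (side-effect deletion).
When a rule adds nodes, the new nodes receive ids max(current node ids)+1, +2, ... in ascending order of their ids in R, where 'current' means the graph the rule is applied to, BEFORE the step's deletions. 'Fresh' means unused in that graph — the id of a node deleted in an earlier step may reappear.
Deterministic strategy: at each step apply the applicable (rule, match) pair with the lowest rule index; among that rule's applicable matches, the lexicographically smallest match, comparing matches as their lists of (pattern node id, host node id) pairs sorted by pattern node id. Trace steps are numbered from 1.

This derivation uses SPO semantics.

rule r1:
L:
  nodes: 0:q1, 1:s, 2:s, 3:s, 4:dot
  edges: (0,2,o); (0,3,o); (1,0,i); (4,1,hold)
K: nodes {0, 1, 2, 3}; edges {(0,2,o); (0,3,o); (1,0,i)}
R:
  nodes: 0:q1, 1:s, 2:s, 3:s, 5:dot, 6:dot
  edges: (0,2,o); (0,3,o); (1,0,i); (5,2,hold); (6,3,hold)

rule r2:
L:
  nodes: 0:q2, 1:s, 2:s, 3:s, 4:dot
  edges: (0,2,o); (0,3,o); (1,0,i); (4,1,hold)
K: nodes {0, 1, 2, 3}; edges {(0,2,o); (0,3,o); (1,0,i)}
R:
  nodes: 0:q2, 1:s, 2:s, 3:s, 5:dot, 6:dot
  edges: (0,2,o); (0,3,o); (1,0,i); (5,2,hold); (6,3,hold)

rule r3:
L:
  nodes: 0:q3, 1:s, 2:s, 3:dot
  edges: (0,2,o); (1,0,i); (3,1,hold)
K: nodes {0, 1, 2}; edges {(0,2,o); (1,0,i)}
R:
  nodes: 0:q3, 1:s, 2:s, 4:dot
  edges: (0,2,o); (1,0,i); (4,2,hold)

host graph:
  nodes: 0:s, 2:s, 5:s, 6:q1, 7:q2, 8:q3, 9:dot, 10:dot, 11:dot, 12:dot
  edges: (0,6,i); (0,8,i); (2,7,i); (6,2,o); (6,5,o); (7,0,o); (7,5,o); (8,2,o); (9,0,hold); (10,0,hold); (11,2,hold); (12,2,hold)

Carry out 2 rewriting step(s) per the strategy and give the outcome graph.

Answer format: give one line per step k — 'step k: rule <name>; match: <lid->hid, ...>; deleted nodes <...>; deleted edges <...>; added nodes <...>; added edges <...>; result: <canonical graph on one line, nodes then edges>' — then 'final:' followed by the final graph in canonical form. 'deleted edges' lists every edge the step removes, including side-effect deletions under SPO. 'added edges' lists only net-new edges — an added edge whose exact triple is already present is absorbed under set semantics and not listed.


step 1: rule r1; match: 0->6, 1->0, 2->2, 3->5, 4->9; deleted nodes 9; deleted edges (9,0,hold); added nodes 13, 14; added edges (13,2,hold); (14,5,hold); result: nodes: 0:s, 2:s, 5:s, 6:q1, 7:q2, 8:q3, 10:dot, 11:dot, 12:dot, 13:dot, 14:dot edges: (0,6,i); (0,8,i); (2,7,i); (6,2,o); (6,5,o); (7,0,o); (7,5,o); (8,2,o); (10,0,hold); (11,2,hold); (12,2,hold); (13,2,hold); (14,5,hold)
step 2: rule r1; match: 0->6, 1->0, 2->2, 3->5, 4->10; deleted nodes 10; deleted edges (10,0,hold); added nodes 15, 16; added edges (15,2,hold); (16,5,hold); result: nodes: 0:s, 2:s, 5:s, 6:q1, 7:q2, 8:q3, 11:dot, 12:dot, 13:dot, 14:dot, 15:dot, 16:dot edges: (0,6,i); (0,8,i); (2,7,i); (6,2,o); (6,5,o); (7,0,o); (7,5,o); (8,2,o); (11,2,hold); (12,2,hold); (13,2,hold); (14,5,hold); (15,2,hold); (16,5,hold)
final:
nodes: 0:s, 2:s, 5:s, 6:q1, 7:q2, 8:q3, 11:dot, 12:dot, 13:dot, 14:dot, 15:dot, 16:dot
edges: (0,6,i); (0,8,i); (2,7,i); (6,2,o); (6,5,o); (7,0,o); (7,5,o); (8,2,o); (11,2,hold); (12,2,hold); (13,2,hold); (14,5,hold); (15,2,hold); (16,5,hold)


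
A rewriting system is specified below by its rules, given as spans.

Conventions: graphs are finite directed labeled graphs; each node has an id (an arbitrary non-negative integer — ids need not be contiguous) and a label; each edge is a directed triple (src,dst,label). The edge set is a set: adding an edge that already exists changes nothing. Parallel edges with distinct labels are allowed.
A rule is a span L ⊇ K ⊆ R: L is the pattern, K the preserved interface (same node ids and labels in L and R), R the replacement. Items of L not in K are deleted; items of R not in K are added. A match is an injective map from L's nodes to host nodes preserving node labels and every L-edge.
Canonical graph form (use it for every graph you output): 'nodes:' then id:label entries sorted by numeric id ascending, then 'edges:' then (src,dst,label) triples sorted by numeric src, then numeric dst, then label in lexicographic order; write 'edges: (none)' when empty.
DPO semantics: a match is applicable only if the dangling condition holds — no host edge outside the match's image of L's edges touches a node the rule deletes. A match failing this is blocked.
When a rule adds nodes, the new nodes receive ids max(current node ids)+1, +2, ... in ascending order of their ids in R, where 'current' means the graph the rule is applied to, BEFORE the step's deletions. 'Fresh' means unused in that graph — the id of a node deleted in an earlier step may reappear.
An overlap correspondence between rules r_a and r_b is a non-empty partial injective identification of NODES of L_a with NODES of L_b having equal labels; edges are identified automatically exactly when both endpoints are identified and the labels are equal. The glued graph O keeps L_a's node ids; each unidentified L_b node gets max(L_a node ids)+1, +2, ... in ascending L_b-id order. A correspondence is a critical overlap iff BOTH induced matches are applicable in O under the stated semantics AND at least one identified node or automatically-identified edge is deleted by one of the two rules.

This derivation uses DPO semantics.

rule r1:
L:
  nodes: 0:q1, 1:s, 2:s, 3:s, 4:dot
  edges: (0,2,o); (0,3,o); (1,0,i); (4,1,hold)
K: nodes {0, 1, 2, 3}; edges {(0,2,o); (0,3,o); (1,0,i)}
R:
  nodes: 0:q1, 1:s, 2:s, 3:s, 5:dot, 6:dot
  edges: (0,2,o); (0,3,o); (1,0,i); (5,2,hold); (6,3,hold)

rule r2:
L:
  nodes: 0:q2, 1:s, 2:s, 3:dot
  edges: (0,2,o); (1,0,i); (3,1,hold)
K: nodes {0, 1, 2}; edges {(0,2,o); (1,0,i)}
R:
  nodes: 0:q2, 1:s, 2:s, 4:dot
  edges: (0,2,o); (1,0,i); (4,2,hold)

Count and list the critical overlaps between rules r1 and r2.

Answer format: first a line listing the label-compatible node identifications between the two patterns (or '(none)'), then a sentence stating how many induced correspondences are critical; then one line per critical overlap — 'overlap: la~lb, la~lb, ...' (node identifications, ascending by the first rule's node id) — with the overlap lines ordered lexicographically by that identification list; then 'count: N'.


label-compatible node identifications between L(r1) and L(r2): 1~1, 1~2, 2~1, 2~2, 3~1, 3~2, 4~3
3 of the induced correspondences are critical overlaps of r1 and r2.
overlap: 1~1, 2~2, 4~3
overlap: 1~1, 3~2, 4~3
overlap: 1~1, 4~3
count: 3


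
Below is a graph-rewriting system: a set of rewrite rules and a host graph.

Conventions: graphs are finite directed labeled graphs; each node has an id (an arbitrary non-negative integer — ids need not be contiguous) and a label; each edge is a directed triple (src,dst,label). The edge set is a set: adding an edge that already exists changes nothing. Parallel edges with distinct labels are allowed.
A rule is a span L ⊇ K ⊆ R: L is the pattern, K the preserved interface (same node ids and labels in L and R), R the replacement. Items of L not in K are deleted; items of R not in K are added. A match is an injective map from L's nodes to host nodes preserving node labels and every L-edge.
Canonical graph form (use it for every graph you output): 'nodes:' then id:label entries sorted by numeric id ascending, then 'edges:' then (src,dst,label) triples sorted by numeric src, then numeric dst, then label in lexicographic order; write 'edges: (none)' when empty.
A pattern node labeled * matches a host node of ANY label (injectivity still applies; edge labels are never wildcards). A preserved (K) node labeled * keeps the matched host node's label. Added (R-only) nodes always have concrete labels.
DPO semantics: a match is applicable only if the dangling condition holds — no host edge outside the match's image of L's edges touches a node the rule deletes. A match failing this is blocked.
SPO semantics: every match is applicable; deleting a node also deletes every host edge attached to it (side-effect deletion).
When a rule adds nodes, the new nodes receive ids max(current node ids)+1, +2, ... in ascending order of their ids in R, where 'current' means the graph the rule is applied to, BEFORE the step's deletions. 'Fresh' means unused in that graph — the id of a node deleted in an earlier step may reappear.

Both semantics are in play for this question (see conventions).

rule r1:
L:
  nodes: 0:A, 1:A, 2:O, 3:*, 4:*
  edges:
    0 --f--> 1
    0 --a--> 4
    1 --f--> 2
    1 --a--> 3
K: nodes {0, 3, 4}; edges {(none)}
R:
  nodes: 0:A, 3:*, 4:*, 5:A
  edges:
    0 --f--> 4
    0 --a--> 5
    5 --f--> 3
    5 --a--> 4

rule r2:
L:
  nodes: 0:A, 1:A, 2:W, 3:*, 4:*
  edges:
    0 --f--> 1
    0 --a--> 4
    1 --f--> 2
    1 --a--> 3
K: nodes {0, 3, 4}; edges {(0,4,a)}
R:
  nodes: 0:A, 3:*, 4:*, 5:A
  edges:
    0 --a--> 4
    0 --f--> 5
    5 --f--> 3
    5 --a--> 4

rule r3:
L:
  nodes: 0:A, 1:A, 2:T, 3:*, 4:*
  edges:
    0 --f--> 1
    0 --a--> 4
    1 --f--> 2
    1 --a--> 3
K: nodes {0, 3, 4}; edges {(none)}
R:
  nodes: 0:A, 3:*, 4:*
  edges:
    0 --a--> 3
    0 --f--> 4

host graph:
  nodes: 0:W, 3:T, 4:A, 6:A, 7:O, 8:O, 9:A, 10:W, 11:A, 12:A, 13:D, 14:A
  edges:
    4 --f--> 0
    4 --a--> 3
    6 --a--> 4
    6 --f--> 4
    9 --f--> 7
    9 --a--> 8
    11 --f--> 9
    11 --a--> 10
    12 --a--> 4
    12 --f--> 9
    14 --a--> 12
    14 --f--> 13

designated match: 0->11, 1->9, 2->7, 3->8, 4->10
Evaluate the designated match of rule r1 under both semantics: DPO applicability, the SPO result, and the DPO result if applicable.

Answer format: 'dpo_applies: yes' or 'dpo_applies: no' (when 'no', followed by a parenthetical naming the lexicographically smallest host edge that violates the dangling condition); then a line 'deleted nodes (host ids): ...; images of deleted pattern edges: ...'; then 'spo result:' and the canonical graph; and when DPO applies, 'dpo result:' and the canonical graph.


dpo_applies: no
(the rule deletes node 9, which keeps host edge (12,9,f) outside the match image — the dangling condition fails, DPO blocks; SPO proceeds and side-deletes such edges)
deleted nodes (host ids): 7, 9; images of deleted pattern edges: (9,7,f); (9,8,a); (11,9,f); (11,10,a)
spo result:
nodes: 0:W, 3:T, 4:A, 6:A, 8:O, 10:W, 11:A, 12:A, 13:D, 14:A, 15:A
edges: (4,0,f); (4,3,a); (6,4,a); (6,4,f); (11,10,f); (11,15,a); (12,4,a); (14,12,a); (14,13,f); (15,8,f); (15,10,a)


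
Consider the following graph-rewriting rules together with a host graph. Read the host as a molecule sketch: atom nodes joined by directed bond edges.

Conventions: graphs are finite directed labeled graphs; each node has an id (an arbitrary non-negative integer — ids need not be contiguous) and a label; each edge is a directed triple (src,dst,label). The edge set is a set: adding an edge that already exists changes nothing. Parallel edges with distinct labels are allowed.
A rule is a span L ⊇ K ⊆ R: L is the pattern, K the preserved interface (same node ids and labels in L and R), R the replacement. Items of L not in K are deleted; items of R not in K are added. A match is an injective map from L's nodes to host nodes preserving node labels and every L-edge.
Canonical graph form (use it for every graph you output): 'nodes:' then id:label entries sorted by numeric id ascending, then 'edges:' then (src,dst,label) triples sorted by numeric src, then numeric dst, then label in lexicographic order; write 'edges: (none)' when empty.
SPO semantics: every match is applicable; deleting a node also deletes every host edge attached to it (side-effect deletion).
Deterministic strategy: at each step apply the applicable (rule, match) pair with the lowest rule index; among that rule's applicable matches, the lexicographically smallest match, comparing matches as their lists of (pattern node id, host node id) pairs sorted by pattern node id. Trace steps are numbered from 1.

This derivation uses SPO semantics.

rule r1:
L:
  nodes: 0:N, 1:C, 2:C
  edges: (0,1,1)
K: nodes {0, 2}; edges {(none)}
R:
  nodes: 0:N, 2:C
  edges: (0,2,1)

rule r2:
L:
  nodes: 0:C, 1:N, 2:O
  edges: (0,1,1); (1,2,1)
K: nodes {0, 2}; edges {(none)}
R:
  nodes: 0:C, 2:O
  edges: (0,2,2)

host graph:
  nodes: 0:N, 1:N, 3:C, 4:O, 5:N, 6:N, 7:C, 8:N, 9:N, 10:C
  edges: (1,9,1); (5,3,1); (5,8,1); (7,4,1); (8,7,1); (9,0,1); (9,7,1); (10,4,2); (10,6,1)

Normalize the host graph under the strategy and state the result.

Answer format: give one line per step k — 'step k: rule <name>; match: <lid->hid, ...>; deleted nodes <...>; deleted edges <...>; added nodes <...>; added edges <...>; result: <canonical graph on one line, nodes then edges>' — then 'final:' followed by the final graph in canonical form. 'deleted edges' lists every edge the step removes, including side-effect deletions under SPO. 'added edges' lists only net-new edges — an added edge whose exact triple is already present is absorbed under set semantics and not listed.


step 1: rule r1; match: 0->5, 1->3, 2->7; deleted nodes 3; deleted edges (5,3,1); added nodes (none); added edges (5,7,1); result: nodes: 0:N, 1:N, 4:O, 5:N, 6:N, 7:C, 8:N, 9:N, 10:C edges: (1,9,1); (5,7,1); (5,8,1); (7,4,1); (8,7,1); (9,0,1); (9,7,1); (10,4,2); (10,6,1)
step 2: rule r1; match: 0->5, 1->7, 2->10; deleted nodes 7; deleted edges (5,7,1); (7,4,1); (8,7,1); (9,7,1); added nodes (none); added edges (5,10,1); result: nodes: 0:N, 1:N, 4:O, 5:N, 6:N, 8:N, 9:N, 10:C edges: (1,9,1); (5,8,1); (5,10,1); (9,0,1); (10,4,2); (10,6,1)
final:
nodes: 0:N, 1:N, 4:O, 5:N, 6:N, 8:N, 9:N, 10:C
edges: (1,9,1); (5,8,1); (5,10,1); (9,0,1); (10,4,2); (10,6,1)


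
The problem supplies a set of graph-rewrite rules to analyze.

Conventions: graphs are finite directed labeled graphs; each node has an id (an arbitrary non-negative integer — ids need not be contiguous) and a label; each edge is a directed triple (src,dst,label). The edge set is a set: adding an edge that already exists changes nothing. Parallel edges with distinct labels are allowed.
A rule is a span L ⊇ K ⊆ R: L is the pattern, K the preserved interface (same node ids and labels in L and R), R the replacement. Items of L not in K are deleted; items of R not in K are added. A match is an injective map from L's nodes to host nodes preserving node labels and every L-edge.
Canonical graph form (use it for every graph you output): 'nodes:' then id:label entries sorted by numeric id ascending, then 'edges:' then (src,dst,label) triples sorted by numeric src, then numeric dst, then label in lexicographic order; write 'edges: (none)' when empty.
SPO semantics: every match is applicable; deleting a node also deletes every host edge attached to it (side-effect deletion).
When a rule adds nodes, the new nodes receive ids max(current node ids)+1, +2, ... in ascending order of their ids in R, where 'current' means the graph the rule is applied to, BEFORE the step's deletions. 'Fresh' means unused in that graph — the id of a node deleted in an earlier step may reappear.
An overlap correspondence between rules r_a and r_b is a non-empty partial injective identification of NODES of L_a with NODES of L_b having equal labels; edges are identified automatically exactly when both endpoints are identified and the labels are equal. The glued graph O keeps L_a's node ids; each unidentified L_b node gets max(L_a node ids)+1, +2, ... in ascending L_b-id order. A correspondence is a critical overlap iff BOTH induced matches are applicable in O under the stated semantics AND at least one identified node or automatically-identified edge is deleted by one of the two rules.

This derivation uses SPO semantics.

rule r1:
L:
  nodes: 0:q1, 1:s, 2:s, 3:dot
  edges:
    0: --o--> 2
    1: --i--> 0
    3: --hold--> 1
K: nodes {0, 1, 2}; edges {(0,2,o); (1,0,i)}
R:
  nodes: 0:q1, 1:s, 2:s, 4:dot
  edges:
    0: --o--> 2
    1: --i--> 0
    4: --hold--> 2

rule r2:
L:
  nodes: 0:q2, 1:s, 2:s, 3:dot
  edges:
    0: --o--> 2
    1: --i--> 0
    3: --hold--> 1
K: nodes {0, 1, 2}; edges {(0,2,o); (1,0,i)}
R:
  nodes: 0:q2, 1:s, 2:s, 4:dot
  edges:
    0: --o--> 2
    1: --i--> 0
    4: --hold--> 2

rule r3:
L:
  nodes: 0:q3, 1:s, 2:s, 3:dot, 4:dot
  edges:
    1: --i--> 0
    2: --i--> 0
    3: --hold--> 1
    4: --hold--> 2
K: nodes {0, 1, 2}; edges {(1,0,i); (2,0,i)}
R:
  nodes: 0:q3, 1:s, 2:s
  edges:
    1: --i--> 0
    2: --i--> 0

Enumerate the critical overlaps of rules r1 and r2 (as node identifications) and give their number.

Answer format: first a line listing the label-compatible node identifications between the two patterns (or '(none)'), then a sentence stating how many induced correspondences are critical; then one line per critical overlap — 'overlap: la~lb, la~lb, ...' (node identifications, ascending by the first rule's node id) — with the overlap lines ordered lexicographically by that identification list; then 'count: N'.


label-compatible node identifications between L(r1) and L(r2): 1~1, 1~2, 2~1, 2~2, 3~3
7 of the induced correspondences are critical overlaps of r1 and r2.
overlap: 1~1, 2~2, 3~3
overlap: 1~1, 3~3
overlap: 1~2, 2~1, 3~3
overlap: 1~2, 3~3
overlap: 2~1, 3~3
overlap: 2~2, 3~3
overlap: 3~3
count: 7


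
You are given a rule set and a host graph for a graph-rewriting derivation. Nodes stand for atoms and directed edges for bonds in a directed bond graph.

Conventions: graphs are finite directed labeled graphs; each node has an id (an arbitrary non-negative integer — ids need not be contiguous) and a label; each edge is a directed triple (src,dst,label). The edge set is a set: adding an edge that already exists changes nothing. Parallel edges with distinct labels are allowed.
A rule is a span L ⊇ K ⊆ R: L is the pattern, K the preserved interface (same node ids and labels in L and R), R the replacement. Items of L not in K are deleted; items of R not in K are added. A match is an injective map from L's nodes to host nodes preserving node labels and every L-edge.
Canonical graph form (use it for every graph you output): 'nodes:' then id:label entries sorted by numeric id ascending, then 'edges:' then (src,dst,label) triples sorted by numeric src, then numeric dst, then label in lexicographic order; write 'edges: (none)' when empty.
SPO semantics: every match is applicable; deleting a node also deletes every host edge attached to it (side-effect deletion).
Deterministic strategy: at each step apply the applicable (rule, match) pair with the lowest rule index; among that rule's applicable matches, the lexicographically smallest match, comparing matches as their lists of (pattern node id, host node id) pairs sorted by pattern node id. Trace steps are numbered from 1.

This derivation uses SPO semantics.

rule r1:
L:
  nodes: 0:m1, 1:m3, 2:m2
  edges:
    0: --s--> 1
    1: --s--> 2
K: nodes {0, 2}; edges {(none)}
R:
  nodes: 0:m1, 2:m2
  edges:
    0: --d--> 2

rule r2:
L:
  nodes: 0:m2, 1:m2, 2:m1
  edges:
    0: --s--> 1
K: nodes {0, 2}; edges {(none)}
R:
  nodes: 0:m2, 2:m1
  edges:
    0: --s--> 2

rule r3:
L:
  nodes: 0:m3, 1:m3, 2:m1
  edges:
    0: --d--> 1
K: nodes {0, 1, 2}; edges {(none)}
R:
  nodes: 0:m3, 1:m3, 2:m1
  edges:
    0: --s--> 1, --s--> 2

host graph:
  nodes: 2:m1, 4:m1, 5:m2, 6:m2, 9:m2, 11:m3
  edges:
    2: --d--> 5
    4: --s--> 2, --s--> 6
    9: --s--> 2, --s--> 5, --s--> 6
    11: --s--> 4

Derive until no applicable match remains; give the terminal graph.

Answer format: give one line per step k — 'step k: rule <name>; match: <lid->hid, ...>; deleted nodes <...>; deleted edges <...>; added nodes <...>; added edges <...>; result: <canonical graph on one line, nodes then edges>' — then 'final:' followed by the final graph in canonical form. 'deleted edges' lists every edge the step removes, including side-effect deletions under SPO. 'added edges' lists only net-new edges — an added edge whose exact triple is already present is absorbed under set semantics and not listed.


step 1: rule r2; match: 0->9, 1->5, 2->2; deleted nodes 5; deleted edges (2,5,d); (9,5,s); added nodes (none); added edges (none); result: nodes: 2:m1, 4:m1, 6:m2, 9:m2, 11:m3 edges: (4,2,s); (4,6,s); (9,2,s); (9,6,s); (11,4,s)
step 2: rule r2; match: 0->9, 1->6, 2->2; deleted nodes 6; deleted edges (4,6,s); (9,6,s); added nodes (none); added edges (none); result: nodes: 2:m1, 4:m1, 9:m2, 11:m3 edges: (4,2,s); (9,2,s); (11,4,s)
final:
nodes: 2:m1, 4:m1, 9:m2, 11:m3
edges: (4,2,s); (9,2,s); (11,4,s)


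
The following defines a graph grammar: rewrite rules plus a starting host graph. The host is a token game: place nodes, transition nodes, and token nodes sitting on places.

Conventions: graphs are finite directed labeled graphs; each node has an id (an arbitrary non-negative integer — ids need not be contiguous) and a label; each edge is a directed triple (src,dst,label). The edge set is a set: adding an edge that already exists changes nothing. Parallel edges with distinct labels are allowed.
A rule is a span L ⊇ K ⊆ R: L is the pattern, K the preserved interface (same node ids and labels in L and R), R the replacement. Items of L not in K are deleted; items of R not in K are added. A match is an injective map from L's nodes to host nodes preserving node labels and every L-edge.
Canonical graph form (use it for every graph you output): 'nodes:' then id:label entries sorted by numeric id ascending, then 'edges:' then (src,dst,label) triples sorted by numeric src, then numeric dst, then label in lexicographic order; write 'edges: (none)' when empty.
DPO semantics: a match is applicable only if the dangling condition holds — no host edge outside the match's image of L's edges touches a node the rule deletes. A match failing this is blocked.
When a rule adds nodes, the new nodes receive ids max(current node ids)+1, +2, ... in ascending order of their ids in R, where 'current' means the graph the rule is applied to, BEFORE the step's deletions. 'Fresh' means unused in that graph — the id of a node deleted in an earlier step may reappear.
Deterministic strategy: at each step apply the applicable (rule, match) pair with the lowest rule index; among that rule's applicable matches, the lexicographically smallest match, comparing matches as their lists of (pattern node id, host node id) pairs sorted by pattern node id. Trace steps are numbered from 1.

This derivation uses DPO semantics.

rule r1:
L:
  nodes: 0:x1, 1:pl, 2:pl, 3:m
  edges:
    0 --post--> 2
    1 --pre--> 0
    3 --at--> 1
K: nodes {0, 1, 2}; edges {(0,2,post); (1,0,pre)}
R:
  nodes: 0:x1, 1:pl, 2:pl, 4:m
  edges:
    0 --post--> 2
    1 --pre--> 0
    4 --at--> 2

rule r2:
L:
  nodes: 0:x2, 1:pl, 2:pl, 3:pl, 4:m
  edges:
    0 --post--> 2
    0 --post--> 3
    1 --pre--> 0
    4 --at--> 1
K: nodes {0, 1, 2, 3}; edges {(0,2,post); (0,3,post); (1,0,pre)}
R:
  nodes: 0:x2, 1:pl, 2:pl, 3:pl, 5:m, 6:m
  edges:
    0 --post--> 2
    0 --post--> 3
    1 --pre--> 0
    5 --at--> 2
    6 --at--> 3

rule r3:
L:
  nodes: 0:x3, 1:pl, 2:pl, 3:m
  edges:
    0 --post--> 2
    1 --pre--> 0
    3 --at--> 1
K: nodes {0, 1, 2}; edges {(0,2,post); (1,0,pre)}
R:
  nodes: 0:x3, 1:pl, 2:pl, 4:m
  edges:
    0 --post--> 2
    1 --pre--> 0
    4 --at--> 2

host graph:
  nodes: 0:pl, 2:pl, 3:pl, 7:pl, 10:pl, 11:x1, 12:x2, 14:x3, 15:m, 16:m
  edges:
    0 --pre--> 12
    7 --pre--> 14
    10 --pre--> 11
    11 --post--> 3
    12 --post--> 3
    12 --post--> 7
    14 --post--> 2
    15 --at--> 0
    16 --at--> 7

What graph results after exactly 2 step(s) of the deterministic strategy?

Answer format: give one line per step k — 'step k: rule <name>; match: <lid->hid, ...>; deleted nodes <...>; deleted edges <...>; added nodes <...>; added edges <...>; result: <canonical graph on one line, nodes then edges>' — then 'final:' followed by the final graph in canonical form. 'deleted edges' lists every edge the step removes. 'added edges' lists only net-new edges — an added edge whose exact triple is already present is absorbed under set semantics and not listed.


step 1: rule r2; match: 0->12, 1->0, 2->3, 3->7, 4->15; deleted nodes 15; deleted edges (15,0,at); added nodes 17, 18; added edges (17,3,at); (18,7,at); result: nodes: 0:pl, 2:pl, 3:pl, 7:pl, 10:pl, 11:x1, 12:x2, 14:x3, 16:m, 17:m, 18:m edges: (0,12,pre); (7,14,pre); (10,11,pre); (11,3,post); (12,3,post); (12,7,post); (14,2,post); (16,7,at); (17,3,at); (18,7,at)
step 2: rule r3; match: 0->14, 1->7, 2->2, 3->16; deleted nodes 16; deleted edges (16,7,at); added nodes 19; added edges (19,2,at); result: nodes: 0:pl, 2:pl, 3:pl, 7:pl, 10:pl, 11:x1, 12:x2, 14:x3, 17:m, 18:m, 19:m edges: (0,12,pre); (7,14,pre); (10,11,pre); (11,3,post); (12,3,post); (12,7,post); (14,2,post); (17,3,at); (18,7,at); (19,2,at)
final:
nodes: 0:pl, 2:pl, 3:pl, 7:pl, 10:pl, 11:x1, 12:x2, 14:x3, 17:m, 18:m, 19:m
edges: (0,12,pre); (7,14,pre); (10,11,pre); (11,3,post); (12,3,post); (12,7,post); (14,2,post); (17,3,at); (18,7,at); (19,2,at)


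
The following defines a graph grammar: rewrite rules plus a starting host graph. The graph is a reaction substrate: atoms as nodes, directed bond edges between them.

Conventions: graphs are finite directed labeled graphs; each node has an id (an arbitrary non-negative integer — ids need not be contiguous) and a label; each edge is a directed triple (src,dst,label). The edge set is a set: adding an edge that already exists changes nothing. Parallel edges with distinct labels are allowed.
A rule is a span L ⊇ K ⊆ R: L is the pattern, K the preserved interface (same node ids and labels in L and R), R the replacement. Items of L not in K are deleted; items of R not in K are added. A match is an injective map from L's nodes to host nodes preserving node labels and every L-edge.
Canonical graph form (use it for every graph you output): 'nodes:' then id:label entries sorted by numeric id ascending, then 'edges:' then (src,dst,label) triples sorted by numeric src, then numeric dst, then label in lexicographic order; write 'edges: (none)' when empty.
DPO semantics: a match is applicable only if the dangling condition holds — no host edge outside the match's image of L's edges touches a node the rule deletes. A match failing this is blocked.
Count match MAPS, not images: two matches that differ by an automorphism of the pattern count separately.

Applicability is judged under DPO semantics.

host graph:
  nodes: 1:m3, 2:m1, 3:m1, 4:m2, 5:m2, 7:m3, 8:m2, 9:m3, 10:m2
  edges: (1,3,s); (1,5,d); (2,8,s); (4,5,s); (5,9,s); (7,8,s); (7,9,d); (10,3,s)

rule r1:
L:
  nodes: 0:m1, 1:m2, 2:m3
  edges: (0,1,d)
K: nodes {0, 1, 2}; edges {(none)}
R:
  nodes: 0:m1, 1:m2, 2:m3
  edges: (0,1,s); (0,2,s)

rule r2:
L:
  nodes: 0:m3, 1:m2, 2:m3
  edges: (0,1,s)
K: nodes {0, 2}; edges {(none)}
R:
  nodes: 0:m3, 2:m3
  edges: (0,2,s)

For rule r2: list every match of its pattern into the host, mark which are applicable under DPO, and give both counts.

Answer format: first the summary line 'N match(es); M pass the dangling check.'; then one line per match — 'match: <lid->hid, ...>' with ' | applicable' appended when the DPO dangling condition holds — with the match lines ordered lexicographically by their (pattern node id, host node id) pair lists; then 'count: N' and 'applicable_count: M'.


2 match(es); 0 pass the dangling check.
match: 0->7, 1->8, 2->1
match: 0->7, 1->8, 2->9
count: 2
applicable_count: 0


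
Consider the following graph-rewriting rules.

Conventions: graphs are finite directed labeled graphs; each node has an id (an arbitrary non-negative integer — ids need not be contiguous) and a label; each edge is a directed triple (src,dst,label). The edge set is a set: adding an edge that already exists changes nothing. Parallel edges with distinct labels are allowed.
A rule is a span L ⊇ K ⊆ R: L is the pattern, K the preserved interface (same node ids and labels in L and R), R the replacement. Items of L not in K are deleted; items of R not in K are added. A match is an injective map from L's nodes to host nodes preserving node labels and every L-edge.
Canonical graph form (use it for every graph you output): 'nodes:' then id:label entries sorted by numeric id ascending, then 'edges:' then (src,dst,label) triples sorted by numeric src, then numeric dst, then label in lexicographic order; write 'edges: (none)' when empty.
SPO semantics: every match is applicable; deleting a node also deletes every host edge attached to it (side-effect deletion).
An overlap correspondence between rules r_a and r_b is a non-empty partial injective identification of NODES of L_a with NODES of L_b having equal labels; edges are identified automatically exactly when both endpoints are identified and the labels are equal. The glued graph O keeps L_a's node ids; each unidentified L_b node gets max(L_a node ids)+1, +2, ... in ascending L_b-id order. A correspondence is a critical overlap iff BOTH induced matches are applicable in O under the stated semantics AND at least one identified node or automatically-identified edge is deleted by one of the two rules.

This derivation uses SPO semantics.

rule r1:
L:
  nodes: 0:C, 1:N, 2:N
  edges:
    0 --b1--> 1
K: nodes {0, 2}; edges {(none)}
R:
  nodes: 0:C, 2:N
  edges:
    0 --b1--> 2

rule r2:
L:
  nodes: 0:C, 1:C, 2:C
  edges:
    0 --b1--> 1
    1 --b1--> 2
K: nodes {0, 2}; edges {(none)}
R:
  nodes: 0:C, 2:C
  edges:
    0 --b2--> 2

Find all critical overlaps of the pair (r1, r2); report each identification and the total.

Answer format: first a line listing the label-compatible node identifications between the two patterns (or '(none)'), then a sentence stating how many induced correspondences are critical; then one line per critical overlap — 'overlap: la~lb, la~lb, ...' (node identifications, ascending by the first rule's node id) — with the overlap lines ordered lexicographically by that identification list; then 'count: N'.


label-compatible node identifications between L(r1) and L(r2): 0~0, 0~1, 0~2
1 of the induced correspondences is a critical overlap of r1 and r2.
overlap: 0~1
count: 1


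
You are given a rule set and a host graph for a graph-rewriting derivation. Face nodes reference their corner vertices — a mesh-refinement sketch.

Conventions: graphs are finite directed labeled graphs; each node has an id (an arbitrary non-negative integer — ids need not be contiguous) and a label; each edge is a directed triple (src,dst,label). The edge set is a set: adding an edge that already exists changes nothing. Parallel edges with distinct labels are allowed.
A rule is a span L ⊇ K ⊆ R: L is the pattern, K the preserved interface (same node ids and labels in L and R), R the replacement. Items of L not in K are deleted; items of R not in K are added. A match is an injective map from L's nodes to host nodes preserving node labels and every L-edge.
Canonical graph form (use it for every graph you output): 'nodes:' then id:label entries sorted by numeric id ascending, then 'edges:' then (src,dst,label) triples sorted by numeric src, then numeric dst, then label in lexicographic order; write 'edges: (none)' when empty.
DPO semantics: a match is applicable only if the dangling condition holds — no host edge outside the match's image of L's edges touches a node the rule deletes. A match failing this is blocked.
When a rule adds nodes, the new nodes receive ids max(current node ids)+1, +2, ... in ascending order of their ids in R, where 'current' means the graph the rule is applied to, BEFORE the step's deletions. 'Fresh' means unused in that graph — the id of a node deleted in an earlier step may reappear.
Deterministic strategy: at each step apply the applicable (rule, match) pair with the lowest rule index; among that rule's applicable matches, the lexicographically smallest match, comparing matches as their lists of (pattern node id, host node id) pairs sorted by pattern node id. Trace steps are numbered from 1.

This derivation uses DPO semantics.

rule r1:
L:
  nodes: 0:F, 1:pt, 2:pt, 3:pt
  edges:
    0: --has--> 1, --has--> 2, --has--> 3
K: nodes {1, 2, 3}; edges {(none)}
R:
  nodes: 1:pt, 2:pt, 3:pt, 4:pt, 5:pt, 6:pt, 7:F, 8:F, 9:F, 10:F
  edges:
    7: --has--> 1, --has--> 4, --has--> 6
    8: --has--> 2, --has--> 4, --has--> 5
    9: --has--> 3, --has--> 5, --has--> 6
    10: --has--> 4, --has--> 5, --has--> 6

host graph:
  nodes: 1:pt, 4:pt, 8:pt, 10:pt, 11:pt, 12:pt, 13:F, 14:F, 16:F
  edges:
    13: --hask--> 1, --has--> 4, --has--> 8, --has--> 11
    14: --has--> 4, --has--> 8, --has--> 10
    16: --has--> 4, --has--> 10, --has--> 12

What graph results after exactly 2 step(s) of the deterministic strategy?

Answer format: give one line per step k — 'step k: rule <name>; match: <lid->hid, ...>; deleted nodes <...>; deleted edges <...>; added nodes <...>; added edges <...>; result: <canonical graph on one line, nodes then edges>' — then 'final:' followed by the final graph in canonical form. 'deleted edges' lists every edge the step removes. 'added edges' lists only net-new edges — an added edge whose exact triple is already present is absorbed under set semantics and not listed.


step 1: rule r1; match: 0->14, 1->4, 2->8, 3->10; deleted nodes 14; deleted edges (14,4,has); (14,8,has); (14,10,has); added nodes 17, 18, 19, 20, 21, 22, 23; added edges (20,4,has); (20,17,has); (20,19,has); (21,8,has); (21,17,has); (21,18,has); (22,10,has); (22,18,has); (22,19,has); (23,17,has); (23,18,has); (23,19,has); result: nodes: 1:pt, 4:pt, 8:pt, 10:pt, 11:pt, 12:pt, 13:F, 16:F, 17:pt, 18:pt, 19:pt, 20:F, 21:F, 22:F, 23:F edges: (13,1,hask); (13,4,has); (13,8,has); (13,11,has); (16,4,has); (16,10,has); (16,12,has); (20,4,has); (20,17,has); (20,19,has); (21,8,has); (21,17,has); (21,18,has); (22,10,has); (22,18,has); (22,19,has); (23,17,has); (23,18,has); (23,19,has)
step 2: rule r1; match: 0->16, 1->4, 2->10, 3->12; deleted nodes 16; deleted edges (16,4,has); (16,10,has); (16,12,has); added nodes 24, 25, 26, 27, 28, 29, 30; added edges (27,4,has); (27,24,has); (27,26,has); (28,10,has); (28,24,has); (28,25,has); (29,12,has); (29,25,has); (29,26,has); (30,24,has); (30,25,has); (30,26,has); result: nodes: 1:pt, 4:pt, 8:pt, 10:pt, 11:pt, 12:pt, 13:F, 17:pt, 18:pt, 19:pt, 20:F, 21:F, 22:F, 23:F, 24:pt, 25:pt, 26:pt, 27:F, 28:F, 29:F, 30:F edges: (13,1,hask); (13,4,has); (13,8,has); (13,11,has); (20,4,has); (20,17,has); (20,19,has); (21,8,has); (21,17,has); (21,18,has); (22,10,has); (22,18,has); (22,19,has); (23,17,has); (23,18,has); (23,19,has); (27,4,has); (27,24,has); (27,26,has); (28,10,has); (28,24,has); (28,25,has); (29,12,has); (29,25,has); (29,26,has); (30,24,has); (30,25,has); (30,26,has)
final:
nodes: 1:pt, 4:pt, 8:pt, 10:pt, 11:pt, 12:pt, 13:F, 17:pt, 18:pt, 19:pt, 20:F, 21:F, 22:F, 23:F, 24:pt, 25:pt, 26:pt, 27:F, 28:F, 29:F, 30:F
edges: (13,1,hask); (13,4,has); (13,8,has); (13,11,has); (20,4,has); (20,17,has); (20,19,has); (21,8,has); (21,17,has); (21,18,has); (22,10,has); (22,18,has); (22,19,has); (23,17,has); (23,18,has); (23,19,has); (27,4,has); (27,24,has); (27,26,has); (28,10,has); (28,24,has); (28,25,has); (29,12,has); (29,25,has); (29,26,has); (30,24,has); (30,25,has); (30,26,has)
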